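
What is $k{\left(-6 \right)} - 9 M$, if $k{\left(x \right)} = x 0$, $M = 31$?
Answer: $-279$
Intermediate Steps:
$k{\left(x \right)} = 0$
$k{\left(-6 \right)} - 9 M = 0 - 279 = -279$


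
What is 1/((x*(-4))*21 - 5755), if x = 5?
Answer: -1/6175 ≈ -0.00016194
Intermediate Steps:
1/((x*(-4))*21 - 5755) = 1/((5*(-4))*21 - 5755) = 1/(-20*21 - 5755) = 1/(-420 - 5755) = 1/(-6175) = -1/6175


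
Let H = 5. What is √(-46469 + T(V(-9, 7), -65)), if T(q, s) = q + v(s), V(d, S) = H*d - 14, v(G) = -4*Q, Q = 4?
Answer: 4*I*√2909 ≈ 215.74*I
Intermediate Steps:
v(G) = -16 (v(G) = -4*4 = -16)
V(d, S) = -14 + 5*d (V(d, S) = 5*d - 14 = -14 + 5*d)
T(q, s) = -16 + q (T(q, s) = q - 16 = -16 + q)
√(-46469 + T(V(-9, 7), -65)) = √(-46469 + (-16 + (-14 + 5*(-9)))) = √(-46469 + (-16 + (-14 - 45))) = √(-46469 + (-16 - 59)) = √(-46469 - 75) = √(-46544) = 4*I*√2909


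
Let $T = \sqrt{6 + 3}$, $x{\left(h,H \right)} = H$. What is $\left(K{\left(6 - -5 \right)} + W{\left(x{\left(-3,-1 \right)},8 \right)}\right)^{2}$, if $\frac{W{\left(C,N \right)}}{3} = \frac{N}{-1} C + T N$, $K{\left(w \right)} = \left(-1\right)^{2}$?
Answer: $9409$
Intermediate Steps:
$T = 3$ ($T = \sqrt{9} = 3$)
$K{\left(w \right)} = 1$
$W{\left(C,N \right)} = 9 N - 3 C N$ ($W{\left(C,N \right)} = 3 \left(\frac{N}{-1} C + 3 N\right) = 3 \left(N \left(-1\right) C + 3 N\right) = 3 \left(- N C + 3 N\right) = 3 \left(- C N + 3 N\right) = 3 \left(3 N - C N\right) = 9 N - 3 C N$)
$\left(K{\left(6 - -5 \right)} + W{\left(x{\left(-3,-1 \right)},8 \right)}\right)^{2} = \left(1 + 3 \cdot 8 \left(3 - -1\right)\right)^{2} = \left(1 + 3 \cdot 8 \left(3 + 1\right)\right)^{2} = \left(1 + 3 \cdot 8 \cdot 4\right)^{2} = \left(1 + 96\right)^{2} = 97^{2} = 9409$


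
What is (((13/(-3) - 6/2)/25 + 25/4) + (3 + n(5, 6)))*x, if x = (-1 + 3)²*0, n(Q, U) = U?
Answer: 0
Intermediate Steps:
x = 0 (x = 2²*0 = 4*0 = 0)
(((13/(-3) - 6/2)/25 + 25/4) + (3 + n(5, 6)))*x = (((13/(-3) - 6/2)/25 + 25/4) + (3 + 6))*0 = (((13*(-⅓) - 6*½)*(1/25) + 25*(¼)) + 9)*0 = (((-13/3 - 3)*(1/25) + 25/4) + 9)*0 = ((-22/3*1/25 + 25/4) + 9)*0 = ((-22/75 + 25/4) + 9)*0 = (1787/300 + 9)*0 = (4487/300)*0 = 0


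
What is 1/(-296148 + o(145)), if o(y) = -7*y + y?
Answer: -1/297018 ≈ -3.3668e-6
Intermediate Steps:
o(y) = -6*y
1/(-296148 + o(145)) = 1/(-296148 - 6*145) = 1/(-296148 - 870) = 1/(-297018) = -1/297018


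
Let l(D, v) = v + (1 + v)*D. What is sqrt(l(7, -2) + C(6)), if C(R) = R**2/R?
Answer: I*sqrt(3) ≈ 1.732*I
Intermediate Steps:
C(R) = R
l(D, v) = v + D*(1 + v)
sqrt(l(7, -2) + C(6)) = sqrt((7 - 2 + 7*(-2)) + 6) = sqrt((7 - 2 - 14) + 6) = sqrt(-9 + 6) = sqrt(-3) = I*sqrt(3)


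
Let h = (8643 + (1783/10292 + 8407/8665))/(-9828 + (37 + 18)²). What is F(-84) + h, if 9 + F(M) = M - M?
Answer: -6231121151139/606692764540 ≈ -10.271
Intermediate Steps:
F(M) = -9 (F(M) = -9 + (M - M) = -9 + 0 = -9)
h = -770886270279/606692764540 (h = (8643 + (1783*(1/10292) + 8407*(1/8665)))/(-9828 + 55²) = (8643 + (1783/10292 + 8407/8665))/(-9828 + 3025) = (8643 + 101974539/89180180)/(-6803) = (770886270279/89180180)*(-1/6803) = -770886270279/606692764540 ≈ -1.2706)
F(-84) + h = -9 - 770886270279/606692764540 = -6231121151139/606692764540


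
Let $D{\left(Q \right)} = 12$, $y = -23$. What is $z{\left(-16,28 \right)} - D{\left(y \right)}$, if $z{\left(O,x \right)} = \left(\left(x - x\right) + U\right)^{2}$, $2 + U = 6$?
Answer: $4$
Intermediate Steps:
$U = 4$ ($U = -2 + 6 = 4$)
$z{\left(O,x \right)} = 16$ ($z{\left(O,x \right)} = \left(\left(x - x\right) + 4\right)^{2} = \left(0 + 4\right)^{2} = 4^{2} = 16$)
$z{\left(-16,28 \right)} - D{\left(y \right)} = 16 - 12 = 4$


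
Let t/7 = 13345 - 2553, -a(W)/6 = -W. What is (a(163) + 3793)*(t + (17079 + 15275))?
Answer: 514781358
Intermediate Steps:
a(W) = 6*W (a(W) = -(-6)*W = 6*W)
t = 75544 (t = 7*(13345 - 2553) = 7*10792 = 75544)
(a(163) + 3793)*(t + (17079 + 15275)) = (6*163 + 3793)*(75544 + (17079 + 15275)) = (978 + 3793)*(75544 + 32354) = 4771*107898 = 514781358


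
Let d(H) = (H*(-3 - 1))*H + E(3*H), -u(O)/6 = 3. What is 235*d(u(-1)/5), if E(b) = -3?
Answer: -64437/5 ≈ -12887.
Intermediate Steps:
u(O) = -18 (u(O) = -6*3 = -18)
d(H) = -3 - 4*H**2 (d(H) = (H*(-3 - 1))*H - 3 = (H*(-4))*H - 3 = (-4*H)*H - 3 = -4*H**2 - 3 = -3 - 4*H**2)
235*d(u(-1)/5) = 235*(-3 - 4*(-18/5)**2) = 235*(-3 - 4*324/25) = 235*(-3 - 1296/25) = 235*(-1371/25) = -64437/5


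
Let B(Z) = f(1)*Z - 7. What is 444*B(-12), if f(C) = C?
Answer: -8436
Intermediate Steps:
B(Z) = -7 + Z (B(Z) = 1*Z - 7 = Z - 7 = -7 + Z)
444*B(-12) = 444*(-7 - 12) = 444*(-19) = -8436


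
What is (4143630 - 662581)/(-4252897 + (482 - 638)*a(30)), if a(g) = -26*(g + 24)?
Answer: -3481049/4033873 ≈ -0.86295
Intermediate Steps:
a(g) = -624 - 26*g (a(g) = -26*(24 + g) = -624 - 26*g)
(4143630 - 662581)/(-4252897 + (482 - 638)*a(30)) = (4143630 - 662581)/(-4252897 + (482 - 638)*(-624 - 26*30)) = 3481049/(-4252897 - 156*(-624 - 780)) = 3481049/(-4252897 - 156*(-1404)) = 3481049/(-4252897 + 219024) = 3481049/(-4033873) = 3481049*(-1/4033873) = -3481049/4033873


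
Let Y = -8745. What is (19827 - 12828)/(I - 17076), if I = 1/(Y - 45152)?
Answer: -377225103/920345173 ≈ -0.40987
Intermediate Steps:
I = -1/53897 (I = 1/(-8745 - 45152) = 1/(-53897) = -1/53897 ≈ -1.8554e-5)
(19827 - 12828)/(I - 17076) = (19827 - 12828)/(-1/53897 - 17076) = 6999/(-920345173/53897) = 6999*(-53897/920345173) = -377225103/920345173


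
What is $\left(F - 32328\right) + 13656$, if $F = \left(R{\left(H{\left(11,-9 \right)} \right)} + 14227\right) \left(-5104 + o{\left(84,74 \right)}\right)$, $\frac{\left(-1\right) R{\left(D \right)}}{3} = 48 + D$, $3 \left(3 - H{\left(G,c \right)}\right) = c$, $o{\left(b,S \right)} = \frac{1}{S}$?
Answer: $- \frac{5313661903}{74} \approx -7.1806 \cdot 10^{7}$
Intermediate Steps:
$H{\left(G,c \right)} = 3 - \frac{c}{3}$
$R{\left(D \right)} = -144 - 3 D$ ($R{\left(D \right)} = - 3 \left(48 + D\right) = -144 - 3 D$)
$F = - \frac{5312280175}{74}$ ($F = \left(\left(-144 - 3 \left(3 - -3\right)\right) + 14227\right) \left(-5104 + \frac{1}{74}\right) = \left(\left(-144 - 3 \left(3 + 3\right)\right) + 14227\right) \left(-5104 + \frac{1}{74}\right) = \left(\left(-144 - 18\right) + 14227\right) \left(- \frac{377695}{74}\right) = \left(-162 + 14227\right) \left(- \frac{377695}{74}\right) = 14065 \left(- \frac{377695}{74}\right) = - \frac{5312280175}{74} \approx -7.1788 \cdot 10^{7}$)
$\left(F - 32328\right) + 13656 = \left(- \frac{5312280175}{74} - 32328\right) + 13656 = - \frac{5314672447}{74} + 13656 = - \frac{5313661903}{74}$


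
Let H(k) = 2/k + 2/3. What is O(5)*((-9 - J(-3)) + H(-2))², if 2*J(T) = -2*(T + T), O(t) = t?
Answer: 10580/9 ≈ 1175.6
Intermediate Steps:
H(k) = ⅔ + 2/k (H(k) = 2/k + 2*(⅓) = 2/k + ⅔ = ⅔ + 2/k)
J(T) = -2*T (J(T) = (-2*(T + T))/2 = (-4*T)/2 = -2*T)
O(5)*((-9 - J(-3)) + H(-2))² = 5*((-9 - (-2)*(-3)) + (⅔ + 2/(-2)))² = 5*((-9 - 1*6) + (⅔ + 2*(-½)))² = 5*((-9 - 6) + (⅔ - 1))² = 5*(-15 - ⅓)² = 5*(-46/3)² = 5*(2116/9) = 10580/9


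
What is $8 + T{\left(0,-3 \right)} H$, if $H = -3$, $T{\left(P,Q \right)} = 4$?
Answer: $-4$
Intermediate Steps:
$8 + T{\left(0,-3 \right)} H = 8 + 4 \left(-3\right) = 8 - 12 = -4$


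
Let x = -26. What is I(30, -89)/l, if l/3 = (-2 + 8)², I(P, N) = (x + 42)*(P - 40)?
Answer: -40/27 ≈ -1.4815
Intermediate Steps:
I(P, N) = -640 + 16*P (I(P, N) = (-26 + 42)*(P - 40) = 16*(-40 + P) = -640 + 16*P)
l = 108 (l = 3*(-2 + 8)² = 3*6² = 3*36 = 108)
I(30, -89)/l = (-640 + 16*30)/108 = (-640 + 480)*(1/108) = -160*1/108 = -40/27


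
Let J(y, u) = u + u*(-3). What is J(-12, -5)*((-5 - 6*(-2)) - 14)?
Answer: -70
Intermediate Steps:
J(y, u) = -2*u (J(y, u) = u - 3*u = -2*u)
J(-12, -5)*((-5 - 6*(-2)) - 14) = (-2*(-5))*((-5 - 6*(-2)) - 14) = 10*((-5 + 12) - 14) = 10*(7 - 14) = 10*(-7) = -70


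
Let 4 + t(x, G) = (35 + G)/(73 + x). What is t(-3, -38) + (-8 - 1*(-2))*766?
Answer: -322003/70 ≈ -4600.0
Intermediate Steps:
t(x, G) = -4 + (35 + G)/(73 + x)
t(-3, -38) + (-8 - 1*(-2))*766 = (-257 - 38 - 4*(-3))/(73 - 3) + (-8 - 1*(-2))*766 = (-257 - 38 + 12)/70 + (-8 + 2)*766 = (1/70)*(-283) - 6*766 = -283/70 - 4596 = -322003/70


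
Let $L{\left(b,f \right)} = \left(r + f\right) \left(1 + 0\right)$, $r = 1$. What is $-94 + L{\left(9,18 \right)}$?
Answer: $-75$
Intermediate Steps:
$L{\left(b,f \right)} = 1 + f$ ($L{\left(b,f \right)} = \left(1 + f\right) \left(1 + 0\right) = \left(1 + f\right) 1 = 1 + f$)
$-94 + L{\left(9,18 \right)} = -94 + \left(1 + 18\right) = -94 + 19 = -75$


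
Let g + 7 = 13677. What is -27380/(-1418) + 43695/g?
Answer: 43624411/1938406 ≈ 22.505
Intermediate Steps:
g = 13670 (g = -7 + 13677 = 13670)
-27380/(-1418) + 43695/g = -27380/(-1418) + 43695/13670 = -27380*(-1/1418) + 43695*(1/13670) = 13690/709 + 8739/2734 = 43624411/1938406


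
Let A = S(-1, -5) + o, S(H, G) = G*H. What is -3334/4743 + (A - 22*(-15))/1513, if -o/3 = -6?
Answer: -198239/422127 ≈ -0.46962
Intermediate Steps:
o = 18 (o = -3*(-6) = 18)
A = 23 (A = -5*(-1) + 18 = 5 + 18 = 23)
-3334/4743 + (A - 22*(-15))/1513 = -3334/4743 + (23 - 22*(-15))/1513 = -3334*1/4743 + (23 + 330)*(1/1513) = -3334/4743 + 353*(1/1513) = -3334/4743 + 353/1513 = -198239/422127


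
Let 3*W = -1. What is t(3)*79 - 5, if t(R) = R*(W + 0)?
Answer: -84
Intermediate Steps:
W = -⅓ (W = (⅓)*(-1) = -⅓ ≈ -0.33333)
t(R) = -R/3 (t(R) = R*(-⅓ + 0) = R*(-⅓) = -R/3)
t(3)*79 - 5 = -⅓*3*79 - 5 = -1*79 - 5 = -79 - 5 = -84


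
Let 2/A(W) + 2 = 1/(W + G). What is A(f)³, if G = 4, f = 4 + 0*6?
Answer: -4096/3375 ≈ -1.2136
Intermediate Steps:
f = 4 (f = 4 + 0 = 4)
A(W) = 2/(-2 + 1/(4 + W)) (A(W) = 2/(-2 + 1/(W + 4)) = 2/(-2 + 1/(4 + W)))
A(f)³ = (2*(-4 - 1*4)/(7 + 2*4))³ = (2*(-4 - 4)/(7 + 8))³ = (2*(-8)/15)³ = (2*(1/15)*(-8))³ = (-16/15)³ = -4096/3375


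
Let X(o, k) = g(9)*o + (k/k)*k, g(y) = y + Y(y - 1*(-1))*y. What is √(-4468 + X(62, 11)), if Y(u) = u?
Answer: 41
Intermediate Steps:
g(y) = y + y*(1 + y) (g(y) = y + (y - 1*(-1))*y = y + (y + 1)*y = y + (1 + y)*y = y + y*(1 + y))
X(o, k) = k + 99*o (X(o, k) = (9*(2 + 9))*o + (k/k)*k = (9*11)*o + 1*k = 99*o + k = k + 99*o)
√(-4468 + X(62, 11)) = √(-4468 + (11 + 99*62)) = √(-4468 + (11 + 6138)) = √(-4468 + 6149) = √1681 = 41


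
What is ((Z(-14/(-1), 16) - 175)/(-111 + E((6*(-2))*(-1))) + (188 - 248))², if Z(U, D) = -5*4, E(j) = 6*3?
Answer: 3222025/961 ≈ 3352.8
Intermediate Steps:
E(j) = 18
Z(U, D) = -20
((Z(-14/(-1), 16) - 175)/(-111 + E((6*(-2))*(-1))) + (188 - 248))² = ((-20 - 175)/(-111 + 18) + (188 - 248))² = (-195/(-93) - 60)² = (-195*(-1/93) - 60)² = (65/31 - 60)² = (-1795/31)² = 3222025/961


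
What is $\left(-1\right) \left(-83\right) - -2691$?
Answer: $2774$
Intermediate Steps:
$\left(-1\right) \left(-83\right) - -2691 = 83 + 2691 = 2774$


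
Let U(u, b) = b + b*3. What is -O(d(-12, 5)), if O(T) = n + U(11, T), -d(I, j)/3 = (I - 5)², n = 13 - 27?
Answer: 3482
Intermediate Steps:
U(u, b) = 4*b (U(u, b) = b + 3*b = 4*b)
n = -14
d(I, j) = -3*(-5 + I)² (d(I, j) = -3*(I - 5)² = -3*(-5 + I)²)
O(T) = -14 + 4*T
-O(d(-12, 5)) = -(-14 + 4*(-3*(-5 - 12)²)) = -(-14 + 4*(-3*(-17)²)) = -(-14 + 4*(-3*289)) = -(-14 + 4*(-867)) = -(-14 - 3468) = -1*(-3482) = 3482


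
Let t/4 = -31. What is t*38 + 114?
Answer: -4598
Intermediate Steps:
t = -124 (t = 4*(-31) = -124)
t*38 + 114 = -124*38 + 114 = -4712 + 114 = -4598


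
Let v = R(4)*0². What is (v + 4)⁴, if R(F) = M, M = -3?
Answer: 256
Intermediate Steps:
R(F) = -3
v = 0 (v = -3*0² = -3*0 = 0)
(v + 4)⁴ = (0 + 4)⁴ = 4⁴ = 256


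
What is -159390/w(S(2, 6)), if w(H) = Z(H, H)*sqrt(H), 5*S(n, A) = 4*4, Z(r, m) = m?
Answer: -398475*sqrt(5)/32 ≈ -27844.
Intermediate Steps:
S(n, A) = 16/5 (S(n, A) = (4*4)/5 = (1/5)*16 = 16/5)
w(H) = H**(3/2) (w(H) = H*sqrt(H) = H**(3/2))
-159390/w(S(2, 6)) = -159390/((16/5)**(3/2)) = -159390/(64*sqrt(5)/25) = -159390*5*sqrt(5)/64 = -398475*sqrt(5)/32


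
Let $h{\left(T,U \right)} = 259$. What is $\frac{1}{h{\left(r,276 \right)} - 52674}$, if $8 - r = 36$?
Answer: $- \frac{1}{52415} \approx -1.9078 \cdot 10^{-5}$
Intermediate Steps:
$r = -28$ ($r = 8 - 36 = -28$)
$\frac{1}{h{\left(r,276 \right)} - 52674} = \frac{1}{259 - 52674} = \frac{1}{-52415} = - \frac{1}{52415}$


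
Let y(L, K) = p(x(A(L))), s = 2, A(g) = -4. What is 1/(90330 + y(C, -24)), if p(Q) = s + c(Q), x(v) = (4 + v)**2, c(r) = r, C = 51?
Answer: 1/90332 ≈ 1.1070e-5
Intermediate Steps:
p(Q) = 2 + Q
y(L, K) = 2 (y(L, K) = 2 + (4 - 4)**2 = 2 + 0**2 = 2 + 0 = 2)
1/(90330 + y(C, -24)) = 1/(90330 + 2) = 1/90332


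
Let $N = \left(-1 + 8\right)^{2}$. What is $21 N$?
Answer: $1029$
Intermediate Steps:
$N = 49$ ($N = 7^{2} = 49$)
$21 N = 21 \cdot 49 = 1029$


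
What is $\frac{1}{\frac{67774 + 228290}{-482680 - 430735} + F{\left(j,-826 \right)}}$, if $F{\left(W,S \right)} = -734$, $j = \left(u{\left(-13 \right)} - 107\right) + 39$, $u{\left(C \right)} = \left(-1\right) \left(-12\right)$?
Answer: $- \frac{913415}{670742674} \approx -0.0013618$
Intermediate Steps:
$u{\left(C \right)} = 12$
$j = -56$ ($j = \left(12 - 107\right) + 39 = -95 + 39 = -56$)
$\frac{1}{\frac{67774 + 228290}{-482680 - 430735} + F{\left(j,-826 \right)}} = \frac{1}{\frac{67774 + 228290}{-482680 - 430735} - 734} = \frac{1}{\frac{296064}{-913415} - 734} = \frac{1}{296064 \left(- \frac{1}{913415}\right) - 734} = \frac{1}{- \frac{296064}{913415} - 734} = \frac{1}{- \frac{670742674}{913415}} = - \frac{913415}{670742674}$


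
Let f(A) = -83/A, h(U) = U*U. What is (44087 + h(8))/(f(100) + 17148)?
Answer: 4415100/1714717 ≈ 2.5748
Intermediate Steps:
h(U) = U**2
(44087 + h(8))/(f(100) + 17148) = (44087 + 8**2)/(-83/100 + 17148) = (44087 + 64)/(-83*1/100 + 17148) = 44151/(-83/100 + 17148) = 44151/(1714717/100) = 44151*(100/1714717) = 4415100/1714717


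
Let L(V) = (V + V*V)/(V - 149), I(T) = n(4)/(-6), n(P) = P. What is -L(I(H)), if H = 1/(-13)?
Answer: -2/1347 ≈ -0.0014848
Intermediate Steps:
H = -1/13 ≈ -0.076923
I(T) = -⅔ (I(T) = 4/(-6) = 4*(-⅙) = -⅔)
L(V) = (V + V²)/(-149 + V)
-L(I(H)) = -(-2)*(1 - ⅔)/(3*(-149 - ⅔)) = -(-2)/(3*(-449/3)*3) = -(-2)*(-3)/(3*449*3) = -1*2/1347 = -2/1347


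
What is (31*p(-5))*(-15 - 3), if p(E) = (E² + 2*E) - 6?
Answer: -5022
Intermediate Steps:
p(E) = -6 + E² + 2*E
(31*p(-5))*(-15 - 3) = (31*(-6 + (-5)² + 2*(-5)))*(-15 - 3) = (31*(-6 + 25 - 10))*(-18) = (31*9)*(-18) = 279*(-18) = -5022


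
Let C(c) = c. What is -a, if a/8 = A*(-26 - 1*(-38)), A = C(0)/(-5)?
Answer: 0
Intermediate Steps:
A = 0 (A = 0/(-5) = 0*(-⅕) = 0)
a = 0 (a = 8*(0*(-26 - 1*(-38))) = 8*(0*(-26 + 38)) = 8*(0*12) = 8*0 = 0)
-a = -1*0 = 0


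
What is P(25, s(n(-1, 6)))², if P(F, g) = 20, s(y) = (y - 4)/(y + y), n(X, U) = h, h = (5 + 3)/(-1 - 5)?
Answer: 400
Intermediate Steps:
h = -4/3 (h = 8/(-6) = 8*(-⅙) = -4/3 ≈ -1.3333)
n(X, U) = -4/3
s(y) = (-4 + y)/(2*y) (s(y) = (-4 + y)/((2*y)) = (-4 + y)*(1/(2*y)) = (-4 + y)/(2*y))
P(25, s(n(-1, 6)))² = 20² = 400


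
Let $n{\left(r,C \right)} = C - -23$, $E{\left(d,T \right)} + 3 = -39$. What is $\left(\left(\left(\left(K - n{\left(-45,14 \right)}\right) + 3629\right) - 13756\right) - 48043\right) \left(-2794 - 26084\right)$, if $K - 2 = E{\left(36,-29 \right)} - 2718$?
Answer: $1760547270$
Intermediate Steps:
$E{\left(d,T \right)} = -42$ ($E{\left(d,T \right)} = -3 - 39 = -42$)
$n{\left(r,C \right)} = 23 + C$ ($n{\left(r,C \right)} = C + 23 = 23 + C$)
$K = -2758$ ($K = 2 - 2760 = -2758$)
$\left(\left(\left(\left(K - n{\left(-45,14 \right)}\right) + 3629\right) - 13756\right) - 48043\right) \left(-2794 - 26084\right) = \left(\left(\left(\left(-2758 - \left(23 + 14\right)\right) + 3629\right) - 13756\right) - 48043\right) \left(-2794 - 26084\right) = \left(\left(\left(\left(-2758 - 37\right) + 3629\right) - 13756\right) - 48043\right) \left(-28878\right) = \left(\left(\left(-2795 + 3629\right) - 13756\right) - 48043\right) \left(-28878\right) = \left(\left(834 - 13756\right) - 48043\right) \left(-28878\right) = \left(-12922 - 48043\right) \left(-28878\right) = \left(-60965\right) \left(-28878\right) = 1760547270$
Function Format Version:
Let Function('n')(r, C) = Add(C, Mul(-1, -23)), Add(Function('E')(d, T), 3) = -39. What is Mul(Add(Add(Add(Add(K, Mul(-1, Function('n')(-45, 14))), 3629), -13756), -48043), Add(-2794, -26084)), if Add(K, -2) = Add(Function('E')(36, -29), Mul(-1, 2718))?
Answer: 1760547270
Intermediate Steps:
Function('E')(d, T) = -42 (Function('E')(d, T) = Add(-3, -39) = -42)
Function('n')(r, C) = Add(23, C) (Function('n')(r, C) = Add(C, 23) = Add(23, C))
K = -2758 (K = Add(2, Add(-42, Mul(-1, 2718))) = Add(2, Add(-42, -2718)) = Add(2, -2760) = -2758)
Mul(Add(Add(Add(Add(K, Mul(-1, Function('n')(-45, 14))), 3629), -13756), -48043), Add(-2794, -26084)) = Mul(Add(Add(Add(Add(-2758, Mul(-1, Add(23, 14))), 3629), -13756), -48043), Add(-2794, -26084)) = Mul(Add(Add(Add(Add(-2758, Mul(-1, 37)), 3629), -13756), -48043), -28878) = Mul(Add(Add(Add(Add(-2758, -37), 3629), -13756), -48043), -28878) = Mul(Add(Add(Add(-2795, 3629), -13756), -48043), -28878) = Mul(Add(Add(834, -13756), -48043), -28878) = Mul(Add(-12922, -48043), -28878) = Mul(-60965, -28878) = 1760547270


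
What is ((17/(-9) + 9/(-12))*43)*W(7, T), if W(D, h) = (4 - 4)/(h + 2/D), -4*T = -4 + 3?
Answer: 0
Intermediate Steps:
T = ¼ (T = -(-4 + 3)/4 = -¼*(-1) = ¼ ≈ 0.25000)
W(D, h) = 0 (W(D, h) = 0/(h + 2/D) = 0)
((17/(-9) + 9/(-12))*43)*W(7, T) = ((17/(-9) + 9/(-12))*43)*0 = ((17*(-⅑) + 9*(-1/12))*43)*0 = ((-17/9 - ¾)*43)*0 = -95/36*43*0 = -4085/36*0 = 0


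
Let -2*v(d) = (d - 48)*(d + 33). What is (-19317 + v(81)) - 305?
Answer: -21503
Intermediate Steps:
v(d) = -(-48 + d)*(33 + d)/2 (v(d) = -(d - 48)*(d + 33)/2 = -(-48 + d)*(33 + d)/2)
(-19317 + v(81)) - 305 = (-19317 + (792 - ½*81² + (15/2)*81)) - 305 = (-19317 + (792 - ½*6561 + 1215/2)) - 305 = (-19317 + (792 - 6561/2 + 1215/2)) - 305 = (-19317 - 1881) - 305 = -21198 - 305 = -21503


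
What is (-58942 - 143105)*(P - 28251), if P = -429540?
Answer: 92495298177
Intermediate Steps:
(-58942 - 143105)*(P - 28251) = (-58942 - 143105)*(-429540 - 28251) = -202047*(-457791) = 92495298177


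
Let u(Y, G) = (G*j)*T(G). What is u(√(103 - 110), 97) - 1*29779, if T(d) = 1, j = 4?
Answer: -29391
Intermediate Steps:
u(Y, G) = 4*G (u(Y, G) = (G*4)*1 = (4*G)*1 = 4*G)
u(√(103 - 110), 97) - 1*29779 = 4*97 - 1*29779 = 388 - 29779 = -29391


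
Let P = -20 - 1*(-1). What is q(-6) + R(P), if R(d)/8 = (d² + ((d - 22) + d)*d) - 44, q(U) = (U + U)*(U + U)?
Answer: 11800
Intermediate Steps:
P = -19 (P = -20 + 1 = -19)
q(U) = 4*U² (q(U) = (2*U)*(2*U) = 4*U²)
R(d) = -352 + 8*d² + 8*d*(-22 + 2*d) (R(d) = 8*((d² + ((d - 22) + d)*d) - 44) = 8*((d² + ((-22 + d) + d)*d) - 44) = 8*((d² + (-22 + 2*d)*d) - 44) = 8*((d² + d*(-22 + 2*d)) - 44) = 8*(-44 + d² + d*(-22 + 2*d)) = -352 + 8*d² + 8*d*(-22 + 2*d))
q(-6) + R(P) = 4*(-6)² + (-352 - 176*(-19) + 24*(-19)²) = 4*36 + (-352 + 3344 + 24*361) = 144 + (-352 + 3344 + 8664) = 144 + 11656 = 11800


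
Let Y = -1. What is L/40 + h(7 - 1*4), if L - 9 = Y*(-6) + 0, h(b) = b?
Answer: 27/8 ≈ 3.3750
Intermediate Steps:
L = 15 (L = 9 + (-1*(-6) + 0) = 9 + (6 + 0) = 9 + 6 = 15)
L/40 + h(7 - 1*4) = 15/40 + (7 - 1*4) = 15*(1/40) + (7 - 4) = 3/8 + 3 = 27/8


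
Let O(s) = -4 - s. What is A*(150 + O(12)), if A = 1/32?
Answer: 67/16 ≈ 4.1875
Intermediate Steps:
A = 1/32 ≈ 0.031250
A*(150 + O(12)) = (150 + (-4 - 1*12))/32 = (150 + (-4 - 12))/32 = (150 - 16)/32 = (1/32)*134 = 67/16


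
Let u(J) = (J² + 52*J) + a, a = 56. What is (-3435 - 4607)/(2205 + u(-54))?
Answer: -8042/2369 ≈ -3.3947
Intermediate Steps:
u(J) = 56 + J² + 52*J (u(J) = (J² + 52*J) + 56 = 56 + J² + 52*J)
(-3435 - 4607)/(2205 + u(-54)) = (-3435 - 4607)/(2205 + (56 + (-54)² + 52*(-54))) = -8042/(2205 + (56 + 2916 - 2808)) = -8042/(2205 + 164) = -8042/2369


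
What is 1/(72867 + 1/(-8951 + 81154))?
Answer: 72203/5261216002 ≈ 1.3724e-5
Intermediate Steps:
1/(72867 + 1/(-8951 + 81154)) = 1/(72867 + 1/72203) = 1/(5261216002/72203) = 72203/5261216002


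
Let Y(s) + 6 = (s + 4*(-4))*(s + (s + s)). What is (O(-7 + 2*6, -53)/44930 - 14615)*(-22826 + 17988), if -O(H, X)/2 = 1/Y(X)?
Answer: 17417256300208088/246328725 ≈ 7.0707e+7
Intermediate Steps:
Y(s) = -6 + 3*s*(-16 + s) (Y(s) = -6 + (s + 4*(-4))*(s + (s + s)) = -6 + (s - 16)*(s + 2*s) = -6 + (-16 + s)*(3*s) = -6 + 3*s*(-16 + s))
O(H, X) = -2/(-6 - 48*X + 3*X²)
(O(-7 + 2*6, -53)/44930 - 14615)*(-22826 + 17988) = ((2/(3*(2 - 1*(-53)² + 16*(-53))))/44930 - 14615)*(-22826 + 17988) = ((2/(3*(2 - 1*2809 - 848)))*(1/44930) - 14615)*(-4838) = ((2/(3*(2 - 2809 - 848)))*(1/44930) - 14615)*(-4838) = (((⅔)/(-3655))*(1/44930) - 14615)*(-4838) = (((⅔)*(-1/3655))*(1/44930) - 14615)*(-4838) = (-2/10965*1/44930 - 14615)*(-4838) = (-1/246328725 - 14615)*(-4838) = -3600094315876/246328725*(-4838) = 17417256300208088/246328725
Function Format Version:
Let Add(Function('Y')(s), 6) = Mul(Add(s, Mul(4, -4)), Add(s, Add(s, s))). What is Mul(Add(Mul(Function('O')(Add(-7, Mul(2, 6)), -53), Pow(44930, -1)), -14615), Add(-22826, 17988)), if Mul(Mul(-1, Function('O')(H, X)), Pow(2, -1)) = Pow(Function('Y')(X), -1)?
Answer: Rational(17417256300208088, 246328725) ≈ 7.0707e+7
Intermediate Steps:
Function('Y')(s) = Add(-6, Mul(3, s, Add(-16, s))) (Function('Y')(s) = Add(-6, Mul(Add(s, Mul(4, -4)), Add(s, Add(s, s)))) = Add(-6, Mul(Add(s, -16), Add(s, Mul(2, s)))) = Add(-6, Mul(Add(-16, s), Mul(3, s))) = Add(-6, Mul(3, s, Add(-16, s))))
Function('O')(H, X) = Mul(-2, Pow(Add(-6, Mul(-48, X), Mul(3, Pow(X, 2))), -1))
Mul(Add(Mul(Function('O')(Add(-7, Mul(2, 6)), -53), Pow(44930, -1)), -14615), Add(-22826, 17988)) = Mul(Add(Mul(Mul(Rational(2, 3), Pow(Add(2, Mul(-1, Pow(-53, 2)), Mul(16, -53)), -1)), Pow(44930, -1)), -14615), Add(-22826, 17988)) = Mul(Add(Mul(Mul(Rational(2, 3), Pow(Add(2, Mul(-1, 2809), -848), -1)), Rational(1, 44930)), -14615), -4838) = Mul(Add(Mul(Mul(Rational(2, 3), Pow(Add(2, -2809, -848), -1)), Rational(1, 44930)), -14615), -4838) = Mul(Add(Mul(Mul(Rational(2, 3), Pow(-3655, -1)), Rational(1, 44930)), -14615), -4838) = Mul(Add(Mul(Mul(Rational(2, 3), Rational(-1, 3655)), Rational(1, 44930)), -14615), -4838) = Mul(Add(Mul(Rational(-2, 10965), Rational(1, 44930)), -14615), -4838) = Mul(Add(Rational(-1, 246328725), -14615), -4838) = Mul(Rational(-3600094315876, 246328725), -4838) = Rational(17417256300208088, 246328725)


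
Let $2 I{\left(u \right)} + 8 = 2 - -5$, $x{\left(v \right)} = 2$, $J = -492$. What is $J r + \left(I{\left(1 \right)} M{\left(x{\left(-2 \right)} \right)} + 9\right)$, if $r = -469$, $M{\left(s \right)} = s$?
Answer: $230756$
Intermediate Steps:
$I{\left(u \right)} = - \frac{1}{2}$ ($I{\left(u \right)} = -4 + \frac{2 - -5}{2} = -4 + \frac{2 + 5}{2} = -4 + \frac{1}{2} \cdot 7 = -4 + \frac{7}{2} = - \frac{1}{2}$)
$J r + \left(I{\left(1 \right)} M{\left(x{\left(-2 \right)} \right)} + 9\right) = \left(-492\right) \left(-469\right) + \left(\left(- \frac{1}{2}\right) 2 + 9\right) = 230748 + \left(-1 + 9\right) = 230748 + 8 = 230756$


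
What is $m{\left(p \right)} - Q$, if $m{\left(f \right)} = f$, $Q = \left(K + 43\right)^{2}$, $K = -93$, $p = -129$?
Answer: $-2629$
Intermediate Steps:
$Q = 2500$ ($Q = \left(-93 + 43\right)^{2} = \left(-50\right)^{2} = 2500$)
$m{\left(p \right)} - Q = -129 - 2500 = -2629$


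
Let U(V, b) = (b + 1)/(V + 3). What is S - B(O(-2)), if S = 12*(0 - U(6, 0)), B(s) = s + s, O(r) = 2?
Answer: -16/3 ≈ -5.3333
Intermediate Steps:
B(s) = 2*s
U(V, b) = (1 + b)/(3 + V)
S = -4/3 (S = 12*(0 - (1 + 0)/(3 + 6)) = 12*(0 - 1/9) = 12*(0 - 1*⅑) = 12*(0 - ⅑) = 12*(-⅑) = -4/3 ≈ -1.3333)
S - B(O(-2)) = -4/3 - 2*2 = -4/3 - 1*4 = -4/3 - 4 = -16/3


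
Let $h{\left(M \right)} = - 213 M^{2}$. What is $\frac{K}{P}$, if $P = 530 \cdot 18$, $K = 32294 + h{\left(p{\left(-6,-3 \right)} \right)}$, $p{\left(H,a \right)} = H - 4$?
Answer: $\frac{5497}{4770} \approx 1.1524$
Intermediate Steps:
$p{\left(H,a \right)} = -4 + H$
$K = 10994$ ($K = 32294 - 213 \left(-4 - 6\right)^{2} = 32294 - 213 \left(-10\right)^{2} = 32294 - 21300 = 10994$)
$P = 9540$
$\frac{K}{P} = \frac{10994}{9540} = 10994 \cdot \frac{1}{9540} = \frac{5497}{4770}$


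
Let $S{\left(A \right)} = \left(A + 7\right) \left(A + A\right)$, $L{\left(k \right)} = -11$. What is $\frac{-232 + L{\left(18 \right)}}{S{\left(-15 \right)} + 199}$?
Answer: $- \frac{243}{439} \approx -0.55353$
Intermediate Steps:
$S{\left(A \right)} = 2 A \left(7 + A\right)$ ($S{\left(A \right)} = \left(7 + A\right) 2 A = 2 A \left(7 + A\right)$)
$\frac{-232 + L{\left(18 \right)}}{S{\left(-15 \right)} + 199} = \frac{-232 - 11}{2 \left(-15\right) \left(7 - 15\right) + 199} = - \frac{243}{2 \left(-15\right) \left(-8\right) + 199} = - \frac{243}{240 + 199} = - \frac{243}{439}$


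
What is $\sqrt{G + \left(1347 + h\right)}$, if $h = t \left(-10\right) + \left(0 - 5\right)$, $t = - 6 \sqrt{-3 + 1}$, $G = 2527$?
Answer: $\sqrt{3869 + 60 i \sqrt{2}} \approx 62.205 + 0.682 i$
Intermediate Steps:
$t = - 6 i \sqrt{2}$ ($t = - 6 \sqrt{-2} = - 6 i \sqrt{2} \approx - 8.4853 i$)
$h = -5 + 60 i \sqrt{2}$ ($h = - 6 i \sqrt{2} \left(-10\right) + \left(0 - 5\right) = 60 i \sqrt{2} + \left(0 - 5\right) = 60 i \sqrt{2} - 5 = -5 + 60 i \sqrt{2} \approx -5.0 + 84.853 i$)
$\sqrt{G + \left(1347 + h\right)} = \sqrt{2527 + \left(1347 - \left(5 - 60 i \sqrt{2}\right)\right)} = \sqrt{2527 + \left(1342 + 60 i \sqrt{2}\right)} = \sqrt{3869 + 60 i \sqrt{2}}$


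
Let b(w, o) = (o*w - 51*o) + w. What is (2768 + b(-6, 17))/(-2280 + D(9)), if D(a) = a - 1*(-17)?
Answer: -1793/2254 ≈ -0.79548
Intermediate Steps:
b(w, o) = w - 51*o + o*w (b(w, o) = (-51*o + o*w) + w = w - 51*o + o*w)
D(a) = 17 + a (D(a) = a + 17 = 17 + a)
(2768 + b(-6, 17))/(-2280 + D(9)) = (2768 + (-6 - 51*17 + 17*(-6)))/(-2280 + (17 + 9)) = (2768 + (-6 - 867 - 102))/(-2280 + 26) = (2768 - 975)/(-2254) = 1793*(-1/2254) = -1793/2254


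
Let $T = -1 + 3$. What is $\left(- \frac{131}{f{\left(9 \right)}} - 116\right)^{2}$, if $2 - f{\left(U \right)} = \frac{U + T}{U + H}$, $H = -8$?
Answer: $\frac{833569}{81} \approx 10291.0$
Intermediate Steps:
$T = 2$
$f{\left(U \right)} = 2 - \frac{2 + U}{-8 + U}$ ($f{\left(U \right)} = 2 - \frac{U + 2}{U - 8} = 2 - \frac{2 + U}{-8 + U}$)
$\left(- \frac{131}{f{\left(9 \right)}} - 116\right)^{2} = \left(- \frac{131}{\frac{1}{-8 + 9} \left(-18 + 9\right)} - 116\right)^{2} = \left(- \frac{131}{1^{-1} \left(-9\right)} - 116\right)^{2} = \left(- \frac{131}{1 \left(-9\right)} - 116\right)^{2} = \left(- \frac{131}{-9} - 116\right)^{2} = \left(\left(-131\right) \left(- \frac{1}{9}\right) - 116\right)^{2} = \left(\frac{131}{9} - 116\right)^{2} = \left(- \frac{913}{9}\right)^{2} = \frac{833569}{81}$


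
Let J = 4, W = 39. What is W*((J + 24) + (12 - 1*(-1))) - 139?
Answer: 1460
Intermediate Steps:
W*((J + 24) + (12 - 1*(-1))) - 139 = 39*((4 + 24) + (12 - 1*(-1))) - 139 = 39*(28 + (12 + 1)) - 139 = 39*(28 + 13) - 139 = 39*41 - 139 = 1599 - 139 = 1460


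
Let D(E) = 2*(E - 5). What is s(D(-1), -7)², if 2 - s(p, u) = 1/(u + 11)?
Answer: 49/16 ≈ 3.0625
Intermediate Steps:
D(E) = -10 + 2*E (D(E) = 2*(-5 + E) = -10 + 2*E)
s(p, u) = 2 - 1/(11 + u) (s(p, u) = 2 - 1/(u + 11) = 2 - 1/(11 + u))
s(D(-1), -7)² = ((21 + 2*(-7))/(11 - 7))² = ((21 - 14)/4)² = ((¼)*7)² = (7/4)² = 49/16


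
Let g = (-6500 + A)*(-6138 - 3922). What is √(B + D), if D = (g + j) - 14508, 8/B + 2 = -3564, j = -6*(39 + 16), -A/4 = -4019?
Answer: I*√306303311345554/1783 ≈ 9815.8*I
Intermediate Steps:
A = 16076 (A = -4*(-4019) = 16076)
j = -330 (j = -6*55 = -330)
g = -96334560 (g = (-6500 + 16076)*(-6138 - 3922) = 9576*(-10060) = -96334560)
B = -4/1783 (B = 8/(-2 - 3564) = 8/(-3566) = 8*(-1/3566) = -4/1783 ≈ -0.0022434)
D = -96349398 (D = (-96334560 - 330) - 14508 = -96334890 - 14508 = -96349398)
√(B + D) = √(-4/1783 - 96349398) = √(-171790976638/1783) = I*√306303311345554/1783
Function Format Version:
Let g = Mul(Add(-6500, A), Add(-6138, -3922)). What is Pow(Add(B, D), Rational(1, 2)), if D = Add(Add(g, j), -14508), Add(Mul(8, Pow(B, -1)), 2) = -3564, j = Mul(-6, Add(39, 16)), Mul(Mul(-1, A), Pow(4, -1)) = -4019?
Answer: Mul(Rational(1, 1783), I, Pow(306303311345554, Rational(1, 2))) ≈ Mul(9815.8, I)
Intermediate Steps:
A = 16076 (A = Mul(-4, -4019) = 16076)
j = -330 (j = Mul(-6, 55) = -330)
g = -96334560 (g = Mul(Add(-6500, 16076), Add(-6138, -3922)) = Mul(9576, -10060) = -96334560)
B = Rational(-4, 1783) (B = Mul(8, Pow(Add(-2, -3564), -1)) = Mul(8, Pow(-3566, -1)) = Mul(8, Rational(-1, 3566)) = Rational(-4, 1783) ≈ -0.0022434)
D = -96349398 (D = Add(Add(-96334560, -330), -14508) = Add(-96334890, -14508) = -96349398)
Pow(Add(B, D), Rational(1, 2)) = Pow(Add(Rational(-4, 1783), -96349398), Rational(1, 2)) = Pow(Rational(-171790976638, 1783), Rational(1, 2)) = Mul(Rational(1, 1783), I, Pow(306303311345554, Rational(1, 2)))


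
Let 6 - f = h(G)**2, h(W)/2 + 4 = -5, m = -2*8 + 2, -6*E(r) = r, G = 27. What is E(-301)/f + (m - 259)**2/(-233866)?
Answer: -106297499/223108164 ≈ -0.47644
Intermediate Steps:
E(r) = -r/6
m = -14 (m = -16 + 2 = -14)
h(W) = -18 (h(W) = -8 + 2*(-5) = -8 - 10 = -18)
f = -318 (f = 6 - 1*(-18)**2 = 6 - 1*324 = 6 - 324 = -318)
E(-301)/f + (m - 259)**2/(-233866) = -1/6*(-301)/(-318) + (-14 - 259)**2/(-233866) = (301/6)*(-1/318) + (-273)**2*(-1/233866) = -301/1908 + 74529*(-1/233866) = -301/1908 - 74529/233866 = -106297499/223108164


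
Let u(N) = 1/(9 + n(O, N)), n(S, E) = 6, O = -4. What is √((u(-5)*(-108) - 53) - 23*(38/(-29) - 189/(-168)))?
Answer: I*√18817230/580 ≈ 7.4791*I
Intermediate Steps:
u(N) = 1/15 (u(N) = 1/(9 + 6) = 1/15)
√((u(-5)*(-108) - 53) - 23*(38/(-29) - 189/(-168))) = √(((1/15)*(-108) - 53) - 23*(38/(-29) - 189/(-168))) = √((-36/5 - 53) - 23*(38*(-1/29) - 189*(-1/168))) = √(-301/5 - 23*(-38/29 + 9/8)) = √(-301/5 - 23*(-43/232)) = √(-301/5 + 989/232) = √(-64887/1160) = I*√18817230/580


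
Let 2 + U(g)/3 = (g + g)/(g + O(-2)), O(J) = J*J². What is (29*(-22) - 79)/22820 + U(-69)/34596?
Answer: -22751261/723690660 ≈ -0.031438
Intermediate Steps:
O(J) = J³
U(g) = -6 + 6*g/(-8 + g) (U(g) = -6 + 3*((g + g)/(g + (-2)³)) = -6 + 3*((2*g)/(g - 8)) = -6 + 3*((2*g)/(-8 + g)) = -6 + 3*(2*g/(-8 + g)) = -6 + 6*g/(-8 + g))
(29*(-22) - 79)/22820 + U(-69)/34596 = (29*(-22) - 79)/22820 + (48/(-8 - 69))/34596 = (-638 - 79)*(1/22820) + (48/(-77))*(1/34596) = -717*1/22820 + (48*(-1/77))*(1/34596) = -717/22820 - 48/77*1/34596 = -717/22820 - 4/221991 = -22751261/723690660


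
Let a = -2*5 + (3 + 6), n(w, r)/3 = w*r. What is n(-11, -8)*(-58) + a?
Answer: -15313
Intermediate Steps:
n(w, r) = 3*r*w (n(w, r) = 3*(w*r) = 3*(r*w) = 3*r*w)
a = -1 (a = -10 + 9 = -1)
n(-11, -8)*(-58) + a = (3*(-8)*(-11))*(-58) - 1 = 264*(-58) - 1 = -15312 - 1 = -15313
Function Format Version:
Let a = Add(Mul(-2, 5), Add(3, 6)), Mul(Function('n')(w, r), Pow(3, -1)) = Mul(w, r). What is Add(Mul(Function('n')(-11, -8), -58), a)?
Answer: -15313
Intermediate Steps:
Function('n')(w, r) = Mul(3, r, w) (Function('n')(w, r) = Mul(3, Mul(w, r)) = Mul(3, Mul(r, w)) = Mul(3, r, w))
a = -1 (a = Add(-10, 9) = -1)
Add(Mul(Function('n')(-11, -8), -58), a) = Add(Mul(Mul(3, -8, -11), -58), -1) = Add(Mul(264, -58), -1) = Add(-15312, -1) = -15313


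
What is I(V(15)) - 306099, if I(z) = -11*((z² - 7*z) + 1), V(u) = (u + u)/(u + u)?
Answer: -306044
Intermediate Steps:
V(u) = 1 (V(u) = (2*u)/((2*u)) = (2*u)*(1/(2*u)) = 1)
I(z) = -11 - 11*z² + 77*z (I(z) = -11*(1 + z² - 7*z) = -11 - 11*z² + 77*z)
I(V(15)) - 306099 = (-11 - 11*1² + 77*1) - 306099 = (-11 - 11*1 + 77) - 306099 = (-11 - 11 + 77) - 306099 = 55 - 306099 = -306044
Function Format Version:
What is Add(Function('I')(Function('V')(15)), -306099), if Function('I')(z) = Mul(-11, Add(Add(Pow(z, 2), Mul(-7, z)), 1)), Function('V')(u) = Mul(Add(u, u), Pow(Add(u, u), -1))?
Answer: -306044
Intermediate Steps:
Function('V')(u) = 1 (Function('V')(u) = Mul(Mul(2, u), Pow(Mul(2, u), -1)) = Mul(Mul(2, u), Mul(Rational(1, 2), Pow(u, -1))) = 1)
Function('I')(z) = Add(-11, Mul(-11, Pow(z, 2)), Mul(77, z)) (Function('I')(z) = Mul(-11, Add(1, Pow(z, 2), Mul(-7, z))) = Add(-11, Mul(-11, Pow(z, 2)), Mul(77, z)))
Add(Function('I')(Function('V')(15)), -306099) = Add(Add(-11, Mul(-11, Pow(1, 2)), Mul(77, 1)), -306099) = Add(Add(-11, Mul(-11, 1), 77), -306099) = Add(Add(-11, -11, 77), -306099) = Add(55, -306099) = -306044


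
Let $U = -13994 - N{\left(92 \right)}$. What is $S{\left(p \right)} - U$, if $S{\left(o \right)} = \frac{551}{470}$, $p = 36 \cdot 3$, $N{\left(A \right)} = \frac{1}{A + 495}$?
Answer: $\frac{3861128567}{275890} \approx 13995.0$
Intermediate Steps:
$N{\left(A \right)} = \frac{1}{495 + A}$
$p = 108$
$U = - \frac{8214479}{587}$ ($U = -13994 - \frac{1}{495 + 92} = -13994 - \frac{1}{587} = - \frac{8214479}{587} \approx -13994.0$)
$S{\left(o \right)} = \frac{551}{470}$ ($S{\left(o \right)} = 551 \cdot \frac{1}{470} = \frac{551}{470}$)
$S{\left(p \right)} - U = \frac{551}{470} - - \frac{8214479}{587} = \frac{551}{470} + \frac{8214479}{587} = \frac{3861128567}{275890}$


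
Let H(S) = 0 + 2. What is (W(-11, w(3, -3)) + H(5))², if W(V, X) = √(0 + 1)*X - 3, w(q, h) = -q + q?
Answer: 1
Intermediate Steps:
w(q, h) = 0
W(V, X) = -3 + X (W(V, X) = √1*X - 3 = 1*X - 3 = X - 3 = -3 + X)
H(S) = 2
(W(-11, w(3, -3)) + H(5))² = ((-3 + 0) + 2)² = (-3 + 2)² = (-1)² = 1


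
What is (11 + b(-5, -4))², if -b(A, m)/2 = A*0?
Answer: 121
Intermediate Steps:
b(A, m) = 0 (b(A, m) = -2*A*0 = -2*0 = 0)
(11 + b(-5, -4))² = (11 + 0)² = 11² = 121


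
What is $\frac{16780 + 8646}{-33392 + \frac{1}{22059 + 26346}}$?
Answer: $- \frac{1230745530}{1616339759} \approx -0.76144$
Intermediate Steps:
$\frac{16780 + 8646}{-33392 + \frac{1}{22059 + 26346}} = \frac{25426}{-33392 + \frac{1}{48405}} = \frac{25426}{- \frac{1616339759}{48405}} = 25426 \left(- \frac{48405}{1616339759}\right) = - \frac{1230745530}{1616339759}$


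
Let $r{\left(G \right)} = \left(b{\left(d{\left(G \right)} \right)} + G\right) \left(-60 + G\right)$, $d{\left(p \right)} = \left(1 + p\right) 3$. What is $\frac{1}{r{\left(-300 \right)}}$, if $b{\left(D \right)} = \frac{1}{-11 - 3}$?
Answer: $\frac{7}{756180} \approx 9.2571 \cdot 10^{-6}$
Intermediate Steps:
$d{\left(p \right)} = 3 + 3 p$
$b{\left(D \right)} = - \frac{1}{14}$ ($b{\left(D \right)} = \frac{1}{-14} = - \frac{1}{14}$)
$r{\left(G \right)} = \left(-60 + G\right) \left(- \frac{1}{14} + G\right)$ ($r{\left(G \right)} = \left(- \frac{1}{14} + G\right) \left(-60 + G\right) = \left(-60 + G\right) \left(- \frac{1}{14} + G\right)$)
$\frac{1}{r{\left(-300 \right)}} = \frac{1}{\frac{30}{7} + \left(-300\right)^{2} - - \frac{126150}{7}} = \frac{1}{\frac{30}{7} + 90000 + \frac{126150}{7}} = \frac{1}{\frac{756180}{7}} = \frac{7}{756180}$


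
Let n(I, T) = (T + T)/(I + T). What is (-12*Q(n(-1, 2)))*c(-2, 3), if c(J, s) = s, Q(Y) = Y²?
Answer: -576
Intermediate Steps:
n(I, T) = 2*T/(I + T) (n(I, T) = (2*T)/(I + T) = 2*T/(I + T))
(-12*Q(n(-1, 2)))*c(-2, 3) = -12*16/(-1 + 2)²*3 = -12*(2*2/1)²*3 = -12*(2*2*1)²*3 = -12*4²*3 = -12*16*3 = -192*3 = -576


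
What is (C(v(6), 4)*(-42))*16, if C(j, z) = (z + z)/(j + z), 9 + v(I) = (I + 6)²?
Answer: -5376/139 ≈ -38.676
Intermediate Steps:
v(I) = -9 + (6 + I)² (v(I) = -9 + (I + 6)² = -9 + (6 + I)²)
C(j, z) = 2*z/(j + z) (C(j, z) = (2*z)/(j + z) = 2*z/(j + z))
(C(v(6), 4)*(-42))*16 = ((2*4/((-9 + (6 + 6)²) + 4))*(-42))*16 = ((2*4/((-9 + 12²) + 4))*(-42))*16 = ((2*4/((-9 + 144) + 4))*(-42))*16 = ((2*4/(135 + 4))*(-42))*16 = ((2*4/139)*(-42))*16 = ((2*4*(1/139))*(-42))*16 = ((8/139)*(-42))*16 = -336/139*16 = -5376/139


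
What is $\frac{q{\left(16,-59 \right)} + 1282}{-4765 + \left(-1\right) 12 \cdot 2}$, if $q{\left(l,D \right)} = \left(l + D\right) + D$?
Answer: $- \frac{1180}{4789} \approx -0.2464$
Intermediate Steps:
$q{\left(l,D \right)} = l + 2 D$ ($q{\left(l,D \right)} = \left(D + l\right) + D = l + 2 D$)
$\frac{q{\left(16,-59 \right)} + 1282}{-4765 + \left(-1\right) 12 \cdot 2} = \frac{\left(16 + 2 \left(-59\right)\right) + 1282}{-4765 + \left(-1\right) 12 \cdot 2} = \frac{\left(16 - 118\right) + 1282}{-4765 - 24} = \frac{-102 + 1282}{-4765 - 24} = \frac{1180}{-4789} = 1180 \left(- \frac{1}{4789}\right) = - \frac{1180}{4789}$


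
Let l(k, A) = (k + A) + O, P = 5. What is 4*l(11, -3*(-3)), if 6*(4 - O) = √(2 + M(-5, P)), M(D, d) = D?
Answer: 96 - 2*I*√3/3 ≈ 96.0 - 1.1547*I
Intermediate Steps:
O = 4 - I*√3/6 (O = 4 - √(2 - 5)/6 = 4 - I*√3/6 ≈ 4.0 - 0.28868*I)
l(k, A) = 4 + A + k - I*√3/6 (l(k, A) = (k + A) + (4 - I*√3/6) = (A + k) + (4 - I*√3/6) = 4 + A + k - I*√3/6)
4*l(11, -3*(-3)) = 4*(4 - 3*(-3) + 11 - I*√3/6) = 4*(4 + 9 + 11 - I*√3/6) = 4*(24 - I*√3/6) = 96 - 2*I*√3/3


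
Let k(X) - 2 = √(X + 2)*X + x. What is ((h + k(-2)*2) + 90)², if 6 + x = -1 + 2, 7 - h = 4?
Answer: 7569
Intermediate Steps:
h = 3 (h = 7 - 1*4 = 7 - 4 = 3)
x = -5 (x = -6 + (-1 + 2) = -6 + 1 = -5)
k(X) = -3 + X*√(2 + X) (k(X) = 2 + (√(X + 2)*X - 5) = 2 + (√(2 + X)*X - 5) = 2 + (X*√(2 + X) - 5) = 2 + (-5 + X*√(2 + X)) = -3 + X*√(2 + X))
((h + k(-2)*2) + 90)² = ((3 + (-3 - 2*√(2 - 2))*2) + 90)² = ((3 + (-3 - 2*√0)*2) + 90)² = ((3 + (-3 - 2*0)*2) + 90)² = ((3 + (-3 + 0)*2) + 90)² = ((3 - 3*2) + 90)² = ((3 - 6) + 90)² = (-3 + 90)² = 87² = 7569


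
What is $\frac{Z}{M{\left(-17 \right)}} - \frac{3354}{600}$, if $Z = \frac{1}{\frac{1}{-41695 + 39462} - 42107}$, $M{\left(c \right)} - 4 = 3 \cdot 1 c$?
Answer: $- \frac{154394800946}{27619823775} \approx -5.59$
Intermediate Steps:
$M{\left(c \right)} = 4 + 3 c$ ($M{\left(c \right)} = 4 + 3 \cdot 1 c = 4 + 3 c$)
$Z = - \frac{2233}{94024932}$ ($Z = \frac{1}{\frac{1}{-2233} - 42107} = \frac{1}{- \frac{1}{2233} - 42107} = \frac{1}{- \frac{94024932}{2233}} = - \frac{2233}{94024932} \approx -2.3749 \cdot 10^{-5}$)
$\frac{Z}{M{\left(-17 \right)}} - \frac{3354}{600} = - \frac{2233}{94024932 \left(4 + 3 \left(-17\right)\right)} - \frac{3354}{600} = - \frac{2233}{94024932 \left(4 - 51\right)} - \frac{559}{100} = - \frac{2233}{94024932 \left(-47\right)} - \frac{559}{100} = \left(- \frac{2233}{94024932}\right) \left(- \frac{1}{47}\right) - \frac{559}{100} = \frac{2233}{4419171804} - \frac{559}{100} = - \frac{154394800946}{27619823775}$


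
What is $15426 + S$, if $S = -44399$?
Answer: $-28973$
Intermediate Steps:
$15426 + S = 15426 - 44399 = -28973$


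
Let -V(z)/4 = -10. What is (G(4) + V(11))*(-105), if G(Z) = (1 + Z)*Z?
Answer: -6300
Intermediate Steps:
V(z) = 40 (V(z) = -4*(-10) = 40)
G(Z) = Z*(1 + Z)
(G(4) + V(11))*(-105) = (4*(1 + 4) + 40)*(-105) = (4*5 + 40)*(-105) = (20 + 40)*(-105) = 60*(-105) = -6300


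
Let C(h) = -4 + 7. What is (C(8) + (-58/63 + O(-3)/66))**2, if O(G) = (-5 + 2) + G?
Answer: 1898884/480249 ≈ 3.9540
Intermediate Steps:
O(G) = -3 + G
C(h) = 3
(C(8) + (-58/63 + O(-3)/66))**2 = (3 + (-58/63 + (-3 - 3)/66))**2 = (3 + (-58*1/63 - 6*1/66))**2 = (3 + (-58/63 - 1/11))**2 = (3 - 701/693)**2 = (1378/693)**2 = 1898884/480249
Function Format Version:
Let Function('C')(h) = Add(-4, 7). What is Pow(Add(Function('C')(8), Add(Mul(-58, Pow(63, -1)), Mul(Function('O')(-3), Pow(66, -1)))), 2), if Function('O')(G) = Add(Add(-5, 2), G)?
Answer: Rational(1898884, 480249) ≈ 3.9540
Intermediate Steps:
Function('O')(G) = Add(-3, G)
Function('C')(h) = 3
Pow(Add(Function('C')(8), Add(Mul(-58, Pow(63, -1)), Mul(Function('O')(-3), Pow(66, -1)))), 2) = Pow(Add(3, Add(Mul(-58, Pow(63, -1)), Mul(Add(-3, -3), Pow(66, -1)))), 2) = Pow(Add(3, Add(Mul(-58, Rational(1, 63)), Mul(-6, Rational(1, 66)))), 2) = Pow(Add(3, Add(Rational(-58, 63), Rational(-1, 11))), 2) = Pow(Add(3, Rational(-701, 693)), 2) = Pow(Rational(1378, 693), 2) = Rational(1898884, 480249)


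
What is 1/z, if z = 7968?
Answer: 1/7968 ≈ 0.00012550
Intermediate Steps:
1/z = 1/7968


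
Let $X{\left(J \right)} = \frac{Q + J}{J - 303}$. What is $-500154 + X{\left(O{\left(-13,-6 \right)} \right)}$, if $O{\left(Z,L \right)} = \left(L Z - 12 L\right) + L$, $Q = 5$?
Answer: $- \frac{79524635}{159} \approx -5.0016 \cdot 10^{5}$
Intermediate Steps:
$O{\left(Z,L \right)} = - 11 L + L Z$ ($O{\left(Z,L \right)} = \left(- 12 L + L Z\right) + L = - 11 L + L Z$)
$X{\left(J \right)} = \frac{5 + J}{-303 + J}$ ($X{\left(J \right)} = \frac{5 + J}{J - 303} = \frac{5 + J}{-303 + J}$)
$-500154 + X{\left(O{\left(-13,-6 \right)} \right)} = -500154 + \frac{5 - 6 \left(-11 - 13\right)}{-303 - 6 \left(-11 - 13\right)} = -500154 + \frac{5 - -144}{-303 - -144} = -500154 + \frac{5 + 144}{-303 + 144} = -500154 + \frac{1}{-159} \cdot 149 = -500154 - \frac{149}{159} = - \frac{79524635}{159}$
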